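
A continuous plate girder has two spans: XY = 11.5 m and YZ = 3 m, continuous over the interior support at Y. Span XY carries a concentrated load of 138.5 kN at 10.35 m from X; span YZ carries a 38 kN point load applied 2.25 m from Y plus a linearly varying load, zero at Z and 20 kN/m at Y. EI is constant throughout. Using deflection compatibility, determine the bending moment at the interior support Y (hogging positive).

M_Y = 113.3 kN·m

Take M_Y as the redundant. Released structure: two simple spans XY and YZ with a hinge at Y.
End slopes at the hinge Y, treating each span as simply supported:
  span XY: point load 138.5 at a = 10.35: Pab(L + a)/(6LEI) = 522/EI
  span YZ: point load 38 at a = 2.25: Pab(L + b)/(6LEI) = 13.36/EI
  span YZ: triangular load, peak 20: w₀L³/(45EI) = 12/EI
  relative rotation θ_0 = (522 + 25.36)/EI = 547.4/EI
A unit hogging moment at Y produces rotation L₁/(3EI) + L₂/(3EI) = 4.833/EI.
Slope continuity at Y: θ_0 = M_Y·4.833/EI, so M_Y = 547.4/4.833 = 113.3 kN·m (hogging).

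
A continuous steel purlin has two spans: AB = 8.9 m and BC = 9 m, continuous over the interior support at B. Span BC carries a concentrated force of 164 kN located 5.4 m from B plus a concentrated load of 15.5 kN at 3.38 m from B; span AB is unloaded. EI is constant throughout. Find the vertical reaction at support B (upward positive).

Insert a hinge at B; M_B is the redundant, and each span becomes simply supported.
Rotations at B on the released spans (each span's end-slope, ×1/EI):
  span BC: point load 164 at a = 5.4: Pab(L + b)/(6LEI) = 743.9/EI
  span BC: point load 15.5 at a = 3.38: Pab(L + b)/(6LEI) = 79.71/EI
  relative rotation θ_0 = (0 + 823.6)/EI = 823.6/EI
A unit hogging moment at B produces rotation L₁/(3EI) + L₂/(3EI) = 5.967/EI.
Slope continuity at B: θ_0 = M_B·5.967/EI, so M_B = 823.6/5.967 = 138 kN·m (hogging).
Span AB, ΣM about A with M_B applied at B: R_B^{AB}·8.9 = 0 + 138, so R_B^{AB} = 15.51 kN and R_A = 0 − 15.51 = -15.51 kN.
Span BC, ΣM about C: R_B^{BC}·9 = 677.5 + 138, so R_B^{BC} = 90.62 kN and R_C = 179.5 − 90.62 = 88.88 kN.
R_B = 15.51 + 90.62 = 106.1 kN.

R_B = 106.1 kN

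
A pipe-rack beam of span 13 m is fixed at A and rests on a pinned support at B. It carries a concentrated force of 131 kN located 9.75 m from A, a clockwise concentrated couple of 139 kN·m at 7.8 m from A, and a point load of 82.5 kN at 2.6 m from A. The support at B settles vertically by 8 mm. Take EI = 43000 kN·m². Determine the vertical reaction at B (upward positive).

Take the reaction at B as the redundant and release it; the primary structure is a cantilever fixed at A.
Primary-structure tip deflection at B by superposition:
  point load 131 at a = 9.75: Pa²(3L − a)/(6EI) = 60709/EI
  clockwise couple 139 at a = 7.8: M₀a(2L − a)/(2EI) = 9866/EI
  point load 82.5 at a = 2.6: Pa²(3L − a)/(6EI) = 3383/EI
  δ_0 = 73959/EI
Tip deflection under a unit load at B: L³/(3EI) = 732.3/EI.
With EI = 43000 kN·m²: δ_0 = 1.72 m and δ_{BB} = 0.017031 m/kN.
Compatibility — the beam at B must follow the support down by 0.008 m: δ_0 − R_B·δ_{BB} = 0.008, so R_B = (1.72 − 0.008)/0.017031 = 100.5 kN.

R_B = 100.5 kN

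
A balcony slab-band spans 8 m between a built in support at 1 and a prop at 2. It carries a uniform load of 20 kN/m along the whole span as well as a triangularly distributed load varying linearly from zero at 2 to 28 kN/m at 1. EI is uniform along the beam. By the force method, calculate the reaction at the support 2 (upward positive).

R_2 = 82.4 kN

Remove the prop at 2; the released (primary) structure is a cantilever built in at 1.
Deflection at 2 on the released cantilever, summing each load's contribution:
  UDL 20: wL⁴/(8EI) = 10240/EI
  triangular load, peak 28 at the fixed end: w₀L⁴/(30EI) = 3823/EI
  δ_0 = 14063/EI
Flexibility coefficient — unit upward force at 2: δ_{22} = L³/(3EI) = 170.7/EI.
Compatibility at 2: δ_0 − R_2·δ_{22} = 0, so R_2 = 14063/170.7 = 82.4 kN.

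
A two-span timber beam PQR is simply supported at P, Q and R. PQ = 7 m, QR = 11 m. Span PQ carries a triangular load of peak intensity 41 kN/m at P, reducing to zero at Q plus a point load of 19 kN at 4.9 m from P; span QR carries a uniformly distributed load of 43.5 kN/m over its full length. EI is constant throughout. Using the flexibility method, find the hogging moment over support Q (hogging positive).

M_Q = 456.9 kN·m

Release continuity at Q by inserting a hinge; the redundant is the internal moment M_Q. The primary structure is two simply-supported spans PQ and QR.
End slopes at the hinge Q, treating each span as simply supported:
  span PQ: triangular load, peak 41: 7w₀L³/(360EI) = 273.4/EI
  span PQ: point load 19 at a = 4.9: Pab(L + a)/(6LEI) = 55.39/EI
  span QR: UDL 43.5: wL³/(24EI) = 2412/EI
  relative rotation θ_0 = (328.8 + 2412)/EI = 2741/EI
A unit hogging moment at Q produces rotation L₁/(3EI) + L₂/(3EI) = 6/EI.
Compatibility: M_Q·(L₁+L₂)/(3EI) = θ_0, giving M_Q = 456.9 kN·m (hogging).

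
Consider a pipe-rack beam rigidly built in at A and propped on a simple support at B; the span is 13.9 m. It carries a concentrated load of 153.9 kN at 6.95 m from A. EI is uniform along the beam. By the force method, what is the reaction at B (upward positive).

R_B = 48.09 kN

Choose R_B as the redundant. The primary structure is the cantilever fixed at A.
Downward deflection at the released point B due to the loads:
  point load 153.9 at a = 6.95: Pa²(3L − a)/(6EI) = 43054/EI
Tip deflection under a unit load at B: L³/(3EI) = 895.2/EI.
The prop prevents deflection at B: R_B = δ_0/δ_{BB} = 43054/895.2 = 48.09 kN.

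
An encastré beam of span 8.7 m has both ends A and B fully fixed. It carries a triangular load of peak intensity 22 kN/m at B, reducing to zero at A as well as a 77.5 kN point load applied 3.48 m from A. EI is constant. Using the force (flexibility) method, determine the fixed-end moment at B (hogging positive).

M_B = 148 kN·m

Release both end moments; the primary structure is a simply-supported span AB with redundants M_A and M_B.
On the primary (simply-supported) span, the end slopes from the loading are:
  at A: triangular load, peak 22: 7w₀L³/(360EI) = 281.7/EI
  at B: triangular load, peak 22: w₀L³/(45EI) = 321.9/EI
  at A: point load 77.5 at a = 3.48: Pab(L + b)/(6LEI) = 375.4/EI
  at B: point load 77.5 at a = 3.48: Pab(L + a)/(6LEI) = 328.5/EI
  θ_A0 = 657.1/EI,  θ_B0 = 650.4/EI
Flexibility coefficients: a unit moment at one end gives L/(3EI) there and L/(6EI) at the far end, so f₁₁ = f₂₂ = 2.9/EI and f₁₂ = f₂₁ = 1.45/EI.
Compatibility — zero rotation at each built-in end:
  2.9 M_A + 1.45 M_B = 657.1
  1.45 M_A + 2.9 M_B = 650.4
Solving the pair gives M_A = 152.6 kN·m and M_B = 148 kN·m (hogging).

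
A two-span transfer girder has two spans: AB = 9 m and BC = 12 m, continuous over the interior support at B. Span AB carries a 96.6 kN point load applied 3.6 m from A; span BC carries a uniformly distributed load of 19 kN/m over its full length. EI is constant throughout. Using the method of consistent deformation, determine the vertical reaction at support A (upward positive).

R_A = 29.29 kN

Take M_B as the redundant. Released structure: two simple spans AB and BC with a hinge at B.
Rotations at B on the released spans (each span's end-slope, ×1/EI):
  span AB: point load 96.6 at a = 3.6: Pab(L + a)/(6LEI) = 438.2/EI
  span BC: UDL 19: wL³/(24EI) = 1368/EI
  relative rotation θ_0 = (438.2 + 1368)/EI = 1806/EI
A unit hogging moment at B produces rotation L₁/(3EI) + L₂/(3EI) = 7/EI.
Compatibility: M_B·(L₁+L₂)/(3EI) = θ_0, giving M_B = 258 kN·m (hogging).
Span AB, ΣM about A with M_B applied at B: R_B^{AB}·9 = 347.8 + 258, so R_B^{AB} = 67.31 kN and R_A = 96.6 − 67.31 = 29.29 kN.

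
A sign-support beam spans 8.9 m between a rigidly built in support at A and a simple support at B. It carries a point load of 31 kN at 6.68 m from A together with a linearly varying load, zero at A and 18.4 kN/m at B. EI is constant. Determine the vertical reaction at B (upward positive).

R_B = 64.68 kN

Release the roller at B. Primary structure: cantilever fixed at A.
Deflection at B on the released cantilever, summing each load's contribution:
  point load 31 at a = 6.68: Pa²(3L − a)/(6EI) = 4616/EI
  triangular load, peak 18.4 at the free end: 11w₀L⁴/(120EI) = 10583/EI
  δ_0 = 15198/EI
Tip deflection under a unit load at B: L³/(3EI) = 235/EI.
The prop prevents deflection at B: R_B = δ_0/δ_{BB} = 15198/235 = 64.68 kN.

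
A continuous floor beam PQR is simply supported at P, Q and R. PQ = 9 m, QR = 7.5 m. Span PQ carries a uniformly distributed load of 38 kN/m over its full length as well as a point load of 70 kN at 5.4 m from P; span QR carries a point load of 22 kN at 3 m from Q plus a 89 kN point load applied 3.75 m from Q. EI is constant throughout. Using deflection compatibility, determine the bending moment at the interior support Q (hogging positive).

Take M_Q as the redundant. Released structure: two simple spans PQ and QR with a hinge at Q.
Rotations at Q on the released spans (each span's end-slope, ×1/EI):
  span PQ: UDL 38: wL³/(24EI) = 1154/EI
  span PQ: point load 70 at a = 5.4: Pab(L + a)/(6LEI) = 362.9/EI
  span QR: point load 22 at a = 3: Pab(L + b)/(6LEI) = 79.2/EI
  span QR: point load 89 at a = 3.75: Pab(L + b)/(6LEI) = 312.9/EI
  relative rotation θ_0 = (1517 + 392.1)/EI = 1909/EI
A unit hogging moment at Q produces rotation L₁/(3EI) + L₂/(3EI) = 5.5/EI.
Slope continuity at Q: θ_0 = M_Q·5.5/EI, so M_Q = 1909/5.5 = 347.1 kN·m (hogging).

M_Q = 347.1 kN·m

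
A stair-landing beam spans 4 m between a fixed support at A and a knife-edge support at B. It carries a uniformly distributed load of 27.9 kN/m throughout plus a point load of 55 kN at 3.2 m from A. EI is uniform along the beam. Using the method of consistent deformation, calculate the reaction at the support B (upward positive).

Choose R_B as the redundant. The primary structure is the cantilever fixed at A.
Deflection at B on the released cantilever, summing each load's contribution:
  UDL 27.9: wL⁴/(8EI) = 892.8/EI
  point load 55 at a = 3.2: Pa²(3L − a)/(6EI) = 826/EI
  δ_0 = 1719/EI
Tip deflection under a unit load at B: L³/(3EI) = 21.33/EI.
Compatibility at B: δ_0 − R_B·δ_{BB} = 0, so R_B = 1719/21.33 = 80.57 kN.

R_B = 80.57 kN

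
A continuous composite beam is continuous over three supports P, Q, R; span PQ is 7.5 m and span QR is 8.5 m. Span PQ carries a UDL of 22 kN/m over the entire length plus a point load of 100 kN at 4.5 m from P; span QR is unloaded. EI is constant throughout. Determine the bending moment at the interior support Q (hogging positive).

M_Q = 140 kN·m

Insert a hinge at Q; M_Q is the redundant, and each span becomes simply supported.
Rotations at Q on the released spans (each span's end-slope, ×1/EI):
  span PQ: UDL 22: wL³/(24EI) = 386.7/EI
  span PQ: point load 100 at a = 4.5: Pab(L + a)/(6LEI) = 360/EI
  relative rotation θ_0 = (746.7 + 0)/EI = 746.7/EI
A unit hogging moment at Q produces rotation L₁/(3EI) + L₂/(3EI) = 5.333/EI.
Compatibility: M_Q·(L₁+L₂)/(3EI) = θ_0, giving M_Q = 140 kN·m (hogging).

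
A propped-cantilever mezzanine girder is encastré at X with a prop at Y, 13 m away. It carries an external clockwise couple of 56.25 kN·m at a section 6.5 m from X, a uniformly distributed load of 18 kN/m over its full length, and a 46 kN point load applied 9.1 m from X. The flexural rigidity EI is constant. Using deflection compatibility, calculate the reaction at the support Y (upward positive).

Take the reaction at Y as the redundant and release it; the primary structure is a cantilever fixed at X.
Free-end deflection of the primary structure under the applied loading (downward +):
  clockwise couple 56.25 at a = 6.5: M₀a(2L − a)/(2EI) = 3565/EI
  UDL 18: wL⁴/(8EI) = 64262/EI
  point load 46 at a = 9.1: Pa²(3L − a)/(6EI) = 18983/EI
  δ_0 = 86810/EI
Flexibility coefficient — unit upward force at Y: δ_{YY} = L³/(3EI) = 732.3/EI.
Compatibility at Y: δ_0 − R_Y·δ_{YY} = 0, so R_Y = 86810/732.3 = 118.5 kN.

R_Y = 118.5 kN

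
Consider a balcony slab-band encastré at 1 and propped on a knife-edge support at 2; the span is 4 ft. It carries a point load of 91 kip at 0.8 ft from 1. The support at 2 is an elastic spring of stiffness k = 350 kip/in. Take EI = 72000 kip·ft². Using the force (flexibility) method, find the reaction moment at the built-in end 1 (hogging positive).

Choose R_2 as the redundant. The primary structure is the cantilever fixed at 1.
Downward deflection at the released point 2 due to the loads:
  point load 91 at a = 0.8: Pa²(3L − a)/(6EI) = 108.7/EI
Tip deflection under a unit load at 2: L³/(3EI) = 21.33/EI.
With EI = 72000 kip·ft²: δ_0 = 0.00151 ft and δ_{22} = 0.000296 ft/kip.
Compatibility — the spring shortens by R_2/k under the reaction it provides: δ_0 − R_2·δ_{22} = R_2/k. With 1/k = 1/(350×12) ft/kip = 0.000238 ft/kip, R_2 = δ_0 / (δ_{22} + 1/k) = 0.00151 / (0.000296 + 0.000238) = 2.826 kip.
Moment equilibrium about 1: M_1 = Σ(load moments about 1) − R_2·L = 72.8 − 2.826×4 = 61.5 kip·ft.

M_1 = 61.5 kip·ft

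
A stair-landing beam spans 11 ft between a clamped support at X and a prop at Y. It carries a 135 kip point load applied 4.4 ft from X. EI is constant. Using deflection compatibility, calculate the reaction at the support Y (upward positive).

R_Y = 28.08 kip

Take the reaction at Y as the redundant and release it; the primary structure is a cantilever fixed at X.
Deflection at Y on the released cantilever, summing each load's contribution:
  point load 135 at a = 4.4: Pa²(3L − a)/(6EI) = 12458/EI
Flexibility coefficient — unit upward force at Y: δ_{YY} = L³/(3EI) = 443.7/EI.
The prop prevents deflection at Y: R_Y = δ_0/δ_{YY} = 12458/443.7 = 28.08 kip.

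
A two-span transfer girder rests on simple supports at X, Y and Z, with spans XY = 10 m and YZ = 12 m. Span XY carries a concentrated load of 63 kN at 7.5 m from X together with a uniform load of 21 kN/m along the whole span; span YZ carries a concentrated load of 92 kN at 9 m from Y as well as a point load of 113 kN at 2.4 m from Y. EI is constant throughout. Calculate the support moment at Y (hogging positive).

M_Y = 343.4 kN·m

Take M_Y as the redundant. Released structure: two simple spans XY and YZ with a hinge at Y.
End slopes at the hinge Y, treating each span as simply supported:
  span XY: point load 63 at a = 7.5: Pab(L + a)/(6LEI) = 344.5/EI
  span XY: UDL 21: wL³/(24EI) = 875/EI
  span YZ: point load 92 at a = 9: Pab(L + b)/(6LEI) = 517.5/EI
  span YZ: point load 113 at a = 2.4: Pab(L + b)/(6LEI) = 781.1/EI
  relative rotation θ_0 = (1220 + 1299)/EI = 2518/EI
A unit hogging moment at Y produces rotation L₁/(3EI) + L₂/(3EI) = 7.333/EI.
Compatibility: M_Y·(L₁+L₂)/(3EI) = θ_0, giving M_Y = 343.4 kN·m (hogging).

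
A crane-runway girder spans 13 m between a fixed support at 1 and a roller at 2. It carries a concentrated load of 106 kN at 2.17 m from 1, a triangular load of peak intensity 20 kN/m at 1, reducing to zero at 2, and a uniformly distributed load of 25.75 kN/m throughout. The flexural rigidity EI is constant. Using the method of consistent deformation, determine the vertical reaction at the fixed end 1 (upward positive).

R_1 = 415 kN

Choose R_2 as the redundant. The primary structure is the cantilever fixed at 1.
Deflection at 2 on the released cantilever, summing each load's contribution:
  point load 106 at a = 2.17: Pa²(3L − a)/(6EI) = 3064/EI
  triangular load, peak 20 at the fixed end: w₀L⁴/(30EI) = 19041/EI
  UDL 25.75: wL⁴/(8EI) = 91931/EI
  δ_0 = 114035/EI
Tip deflection under a unit load at 2: L³/(3EI) = 732.3/EI.
Compatibility at 2: δ_0 − R_2·δ_{22} = 0, so R_2 = 114035/732.3 = 155.7 kN.
Vertical equilibrium: R_1 = ΣP − R_2 = 570.8 − 155.7 = 415 kN.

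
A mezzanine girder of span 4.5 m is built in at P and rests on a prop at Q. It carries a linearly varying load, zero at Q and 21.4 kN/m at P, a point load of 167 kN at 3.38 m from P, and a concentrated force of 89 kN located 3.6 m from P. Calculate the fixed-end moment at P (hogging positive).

M_P = 155.1 kN·m

Take the reaction at Q as the redundant and release it; the primary structure is a cantilever fixed at P.
Primary-structure tip deflection at Q by superposition:
  triangular load, peak 21.4 at the fixed end: w₀L⁴/(30EI) = 292.5/EI
  point load 167 at a = 3.38: Pa²(3L − a)/(6EI) = 3218/EI
  point load 89 at a = 3.6: Pa²(3L − a)/(6EI) = 1903/EI
  δ_0 = 5414/EI
Tip deflection under a unit load at Q: L³/(3EI) = 30.38/EI.
The prop prevents deflection at Q: R_Q = δ_0/δ_{QQ} = 5414/30.38 = 178.2 kN.
Moment equilibrium about P: M_P = Σ(load moments about P) − R_Q·L = 957.1 − 178.2×4.5 = 155.1 kN·m.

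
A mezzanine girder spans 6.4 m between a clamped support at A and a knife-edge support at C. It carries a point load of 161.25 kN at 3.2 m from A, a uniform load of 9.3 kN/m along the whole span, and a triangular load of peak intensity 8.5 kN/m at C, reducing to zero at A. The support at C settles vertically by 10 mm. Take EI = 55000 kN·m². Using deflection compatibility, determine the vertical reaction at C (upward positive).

Remove the prop at C; the released (primary) structure is a cantilever built in at A.
Primary-structure tip deflection at C by superposition:
  point load 161.25 at a = 3.2: Pa²(3L − a)/(6EI) = 4403/EI
  UDL 9.3: wL⁴/(8EI) = 1950/EI
  triangular load, peak 8.5 at the free end: 11w₀L⁴/(120EI) = 1307/EI
  δ_0 = 7661/EI
Flexibility coefficient — unit upward force at C: δ_{CC} = L³/(3EI) = 87.38/EI.
With EI = 55000 kN·m²: δ_0 = 0.13929 m and δ_{CC} = 0.001589 m/kN.
Compatibility — the beam at C must follow the support down by 0.01 m: δ_0 − R_C·δ_{CC} = 0.01, so R_C = (0.13929 − 0.01)/0.001589 = 81.38 kN.

R_C = 81.38 kN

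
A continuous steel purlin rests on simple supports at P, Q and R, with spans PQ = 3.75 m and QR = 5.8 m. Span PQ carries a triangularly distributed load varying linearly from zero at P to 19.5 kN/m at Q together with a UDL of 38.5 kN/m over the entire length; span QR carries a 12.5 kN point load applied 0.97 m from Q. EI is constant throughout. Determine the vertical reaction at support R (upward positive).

Insert a hinge at Q; M_Q is the redundant, and each span becomes simply supported.
Discontinuity in slope at Q on the released structure — sum the simple-span end rotations:
  span PQ: triangular load, peak 19.5: w₀L³/(45EI) = 22.85/EI
  span PQ: UDL 38.5: wL³/(24EI) = 84.59/EI
  span QR: point load 12.5 at a = 0.97: Pab(L + b)/(6LEI) = 17.89/EI
  relative rotation θ_0 = (107.4 + 17.89)/EI = 125.3/EI
A unit hogging moment at Q produces rotation L₁/(3EI) + L₂/(3EI) = 3.183/EI.
Compatibility: M_Q·(L₁+L₂)/(3EI) = θ_0, giving M_Q = 39.37 kN·m (hogging).
Span QR, ΣM about R: R_Q^{QR}·5.8 = 60.38 + 39.37, so R_Q^{QR} = 17.2 kN and R_R = 12.5 − 17.2 = -4.698 kN.

R_R = -4.698 kN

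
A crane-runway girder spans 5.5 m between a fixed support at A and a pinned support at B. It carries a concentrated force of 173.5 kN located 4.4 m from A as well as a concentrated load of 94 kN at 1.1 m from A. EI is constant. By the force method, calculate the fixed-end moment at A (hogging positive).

Take the reaction at B as the redundant and release it; the primary structure is a cantilever fixed at A.
Free-end deflection of the primary structure under the applied loading (downward +):
  point load 173.5 at a = 4.4: Pa²(3L − a)/(6EI) = 6774/EI
  point load 94 at a = 1.1: Pa²(3L − a)/(6EI) = 291.9/EI
  δ_0 = 7066/EI
Tip deflection under a unit load at B: L³/(3EI) = 55.46/EI.
The prop prevents deflection at B: R_B = δ_0/δ_{BB} = 7066/55.46 = 127.4 kN.
Moment equilibrium about A: M_A = Σ(load moments about A) − R_B·L = 866.8 − 127.4×5.5 = 166.1 kN·m.

M_A = 166.1 kN·m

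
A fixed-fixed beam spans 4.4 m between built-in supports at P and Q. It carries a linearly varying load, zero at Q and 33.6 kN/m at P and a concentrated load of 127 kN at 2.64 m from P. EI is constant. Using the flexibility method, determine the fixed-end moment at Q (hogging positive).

M_Q = 102.2 kN·m

Release both end moments; the primary structure is a simply-supported span PQ with redundants M_P and M_Q.
End rotations of the released simple span under the applied load (×1/EI):
  at P: triangular load, peak 33.6: w₀L³/(45EI) = 63.6/EI
  at Q: triangular load, peak 33.6: 7w₀L³/(360EI) = 55.65/EI
  at P: point load 127 at a = 2.64: Pab(L + b)/(6LEI) = 137.7/EI
  at Q: point load 127 at a = 2.64: Pab(L + a)/(6LEI) = 157.4/EI
  θ_P0 = 201.3/EI,  θ_Q0 = 213/EI
Flexibility coefficients: a unit moment at one end gives L/(3EI) there and L/(6EI) at the far end, so f₁₁ = f₂₂ = 1.467/EI and f₁₂ = f₂₁ = 0.7333/EI.
Compatibility — zero rotation at each built-in end:
  1.467 M_P + 0.7333 M_Q = 201.3
  0.7333 M_P + 1.467 M_Q = 213
Solving the pair gives M_P = 86.17 kN·m and M_Q = 102.2 kN·m (hogging).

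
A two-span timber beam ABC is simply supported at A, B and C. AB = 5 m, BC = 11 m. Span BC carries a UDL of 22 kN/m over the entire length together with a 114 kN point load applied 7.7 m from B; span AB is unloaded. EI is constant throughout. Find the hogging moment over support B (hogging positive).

Take M_B as the redundant. Released structure: two simple spans AB and BC with a hinge at B.
Rotations at B on the released spans (each span's end-slope, ×1/EI):
  span BC: UDL 22: wL³/(24EI) = 1220/EI
  span BC: point load 114 at a = 7.7: Pab(L + b)/(6LEI) = 627.6/EI
  relative rotation θ_0 = (0 + 1848)/EI = 1848/EI
A unit hogging moment at B produces rotation L₁/(3EI) + L₂/(3EI) = 5.333/EI.
Compatibility: M_B·(L₁+L₂)/(3EI) = θ_0, giving M_B = 346.4 kN·m (hogging).

M_B = 346.4 kN·m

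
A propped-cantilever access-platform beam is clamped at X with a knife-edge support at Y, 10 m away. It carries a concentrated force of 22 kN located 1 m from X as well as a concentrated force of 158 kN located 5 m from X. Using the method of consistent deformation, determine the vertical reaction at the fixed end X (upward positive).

R_X = 130.3 kN

Release the roller at Y. Primary structure: cantilever fixed at X.
Downward deflection at the released point Y due to the loads:
  point load 22 at a = 1: Pa²(3L − a)/(6EI) = 106.3/EI
  point load 158 at a = 5: Pa²(3L − a)/(6EI) = 16458/EI
  δ_0 = 16565/EI
Flexibility coefficient — unit upward force at Y: δ_{YY} = L³/(3EI) = 333.3/EI.
Compatibility at Y: δ_0 − R_Y·δ_{YY} = 0, so R_Y = 16565/333.3 = 49.69 kN.
Vertical equilibrium: R_X = ΣP − R_Y = 180 − 49.69 = 130.3 kN.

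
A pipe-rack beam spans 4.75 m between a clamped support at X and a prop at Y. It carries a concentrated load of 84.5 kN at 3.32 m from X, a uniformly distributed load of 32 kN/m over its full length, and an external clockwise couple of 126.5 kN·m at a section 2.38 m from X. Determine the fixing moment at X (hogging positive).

M_X = 129.2 kN·m

Remove the prop at Y; the released (primary) structure is a cantilever built in at X.
Deflection at Y on the released cantilever, summing each load's contribution:
  point load 84.5 at a = 3.32: Pa²(3L − a)/(6EI) = 1697/EI
  UDL 32: wL⁴/(8EI) = 2036/EI
  clockwise couple 126.5 at a = 2.38: M₀a(2L − a)/(2EI) = 1072/EI
  δ_0 = 4805/EI
Flexibility coefficient — unit upward force at Y: δ_{YY} = L³/(3EI) = 35.72/EI.
Compatibility at Y: δ_0 − R_Y·δ_{YY} = 0, so R_Y = 4805/35.72 = 134.5 kN.
Moment equilibrium about X: M_X = Σ(load moments about X) − R_Y·L = 768 − 134.5×4.75 = 129.2 kN·m.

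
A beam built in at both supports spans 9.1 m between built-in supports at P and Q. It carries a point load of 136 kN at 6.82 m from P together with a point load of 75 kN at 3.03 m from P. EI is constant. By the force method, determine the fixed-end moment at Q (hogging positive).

M_Q = 224.6 kN·m

Release both end moments; the primary structure is a simply-supported span PQ with redundants M_P and M_Q.
On the primary (simply-supported) span, the end slopes from the loading are:
  at P: point load 136 at a = 6.82: Pab(L + b)/(6LEI) = 440.8/EI
  at Q: point load 136 at a = 6.82: Pab(L + a)/(6LEI) = 616.6/EI
  at P: point load 75 at a = 3.03: Pab(L + b)/(6LEI) = 383.3/EI
  at Q: point load 75 at a = 3.03: Pab(L + a)/(6LEI) = 306.5/EI
  θ_P0 = 824/EI,  θ_Q0 = 923.1/EI
Flexibility coefficients: a unit moment at one end gives L/(3EI) there and L/(6EI) at the far end, so f₁₁ = f₂₂ = 3.033/EI and f₁₂ = f₂₁ = 1.517/EI.
Compatibility — zero rotation at each built-in end:
  3.033 M_P + 1.517 M_Q = 824
  1.517 M_P + 3.033 M_Q = 923.1
Solving the pair gives M_P = 159.3 kN·m and M_Q = 224.6 kN·m (hogging).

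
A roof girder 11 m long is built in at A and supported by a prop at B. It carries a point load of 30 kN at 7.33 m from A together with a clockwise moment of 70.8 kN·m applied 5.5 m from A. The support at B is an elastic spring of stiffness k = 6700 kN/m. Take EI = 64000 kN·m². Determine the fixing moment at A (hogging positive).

M_A = 45.35 kN·m

Release the roller at B. Primary structure: cantilever fixed at A.
Free-end deflection of the primary structure under the applied loading (downward +):
  point load 30 at a = 7.33: Pa²(3L − a)/(6EI) = 6896/EI
  clockwise couple 70.8 at a = 5.5: M₀a(2L − a)/(2EI) = 3213/EI
  δ_0 = 10109/EI
Flexibility coefficient — unit upward force at B: δ_{BB} = L³/(3EI) = 443.7/EI.
With EI = 64000 kN·m²: δ_0 = 0.15795 m and δ_{BB} = 0.006932 m/kN.
Compatibility — the spring shortens by R_B/k under the reaction it provides: δ_0 − R_B·δ_{BB} = R_B/k. With 1/k = 0.000149 m/kN, R_B = δ_0 / (δ_{BB} + 1/k) = 0.15795 / (0.006932 + 0.000149) = 22.3 kN.
Moment equilibrium about A: M_A = Σ(load moments about A) − R_B·L = 290.7 − 22.3×11 = 45.35 kN·m.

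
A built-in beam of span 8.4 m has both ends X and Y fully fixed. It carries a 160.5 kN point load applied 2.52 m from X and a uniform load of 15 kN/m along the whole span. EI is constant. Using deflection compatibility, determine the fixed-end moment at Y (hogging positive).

Take the two fixed-end moments M_X, M_Y as redundants; the released structure is the simple span XY.
On the primary (simply-supported) span, the end slopes from the loading are:
  at X: point load 160.5 at a = 2.52: Pab(L + b)/(6LEI) = 673.8/EI
  at Y: point load 160.5 at a = 2.52: Pab(L + a)/(6LEI) = 515.3/EI
  at X: UDL 15: wL³/(24EI) = 370.4/EI
  at Y: UDL 15: wL³/(24EI) = 370.4/EI
  θ_X0 = 1044/EI,  θ_Y0 = 885.7/EI
Flexibility coefficients: a unit moment at one end gives L/(3EI) there and L/(6EI) at the far end, so f₁₁ = f₂₂ = 2.8/EI and f₁₂ = f₂₁ = 1.4/EI.
Compatibility — zero rotation at each built-in end:
  2.8 M_X + 1.4 M_Y = 1044
  1.4 M_X + 2.8 M_Y = 885.7
Solving the pair gives M_X = 286.4 kN·m and M_Y = 173.1 kN·m (hogging).

M_Y = 173.1 kN·m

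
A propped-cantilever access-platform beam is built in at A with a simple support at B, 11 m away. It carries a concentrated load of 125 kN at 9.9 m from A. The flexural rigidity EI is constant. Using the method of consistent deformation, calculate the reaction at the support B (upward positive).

R_B = 106.3 kN

Take the reaction at B as the redundant and release it; the primary structure is a cantilever fixed at A.
Downward deflection at the released point B due to the loads:
  point load 125 at a = 9.9: Pa²(3L − a)/(6EI) = 47167/EI
Tip deflection under a unit load at B: L³/(3EI) = 443.7/EI.
Compatibility at B: δ_0 − R_B·δ_{BB} = 0, so R_B = 47167/443.7 = 106.3 kN.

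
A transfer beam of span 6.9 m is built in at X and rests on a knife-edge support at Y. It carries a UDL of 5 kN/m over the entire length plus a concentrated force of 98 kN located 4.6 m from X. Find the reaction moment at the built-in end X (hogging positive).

Remove the prop at Y; the released (primary) structure is a cantilever built in at X.
Free-end deflection of the primary structure under the applied loading (downward +):
  UDL 5: wL⁴/(8EI) = 1417/EI
  point load 98 at a = 4.6: Pa²(3L − a)/(6EI) = 5564/EI
  δ_0 = 6981/EI
Flexibility coefficient — unit upward force at Y: δ_{YY} = L³/(3EI) = 109.5/EI.
Compatibility at Y: δ_0 − R_Y·δ_{YY} = 0, so R_Y = 6981/109.5 = 63.75 kN.
Moment equilibrium about X: M_X = Σ(load moments about X) − R_Y·L = 569.8 − 63.75×6.9 = 129.9 kN·m.

M_X = 129.9 kN·m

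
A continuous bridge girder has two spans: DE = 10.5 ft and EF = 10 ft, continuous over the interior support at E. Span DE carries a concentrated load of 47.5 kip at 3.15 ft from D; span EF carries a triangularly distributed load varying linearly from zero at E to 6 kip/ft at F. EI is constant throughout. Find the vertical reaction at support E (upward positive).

Take M_E as the redundant. Released structure: two simple spans DE and EF with a hinge at E.
Rotations at E on the released spans (each span's end-slope, ×1/EI):
  span DE: point load 47.5 at a = 3.15: Pab(L + a)/(6LEI) = 238.3/EI
  span EF: triangular load, peak 6: 7w₀L³/(360EI) = 116.7/EI
  relative rotation θ_0 = (238.3 + 116.7)/EI = 354.9/EI
A unit hogging moment at E produces rotation L₁/(3EI) + L₂/(3EI) = 6.833/EI.
Slope continuity at E: θ_0 = M_E·6.833/EI, so M_E = 354.9/6.833 = 51.94 kip·ft (hogging).
Span DE, ΣM about D with M_E applied at E: R_E^{DE}·10.5 = 149.6 + 51.94, so R_E^{DE} = 19.2 kip and R_D = 47.5 − 19.2 = 28.3 kip.
Span EF, ΣM about F: R_E^{EF}·10 = 100 + 51.94, so R_E^{EF} = 15.19 kip and R_F = 30 − 15.19 = 14.81 kip.
R_E = 19.2 + 15.19 = 34.39 kip.

R_E = 34.39 kip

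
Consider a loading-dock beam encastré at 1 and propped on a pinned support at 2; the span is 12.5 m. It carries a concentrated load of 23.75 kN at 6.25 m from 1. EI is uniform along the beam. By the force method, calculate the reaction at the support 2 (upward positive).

Choose R_2 as the redundant. The primary structure is the cantilever fixed at 1.
Primary-structure tip deflection at 2 by superposition:
  point load 23.75 at a = 6.25: Pa²(3L − a)/(6EI) = 4832/EI
Tip deflection under a unit load at 2: L³/(3EI) = 651/EI.
The prop prevents deflection at 2: R_2 = δ_0/δ_{22} = 4832/651 = 7.422 kN.

R_2 = 7.422 kN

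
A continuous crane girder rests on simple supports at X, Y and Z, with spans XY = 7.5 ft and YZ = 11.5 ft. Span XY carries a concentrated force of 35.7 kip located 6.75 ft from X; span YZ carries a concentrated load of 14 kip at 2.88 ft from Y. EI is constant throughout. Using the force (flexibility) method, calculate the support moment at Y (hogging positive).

Insert a hinge at Y; M_Y is the redundant, and each span becomes simply supported.
Rotations at Y on the released spans (each span's end-slope, ×1/EI):
  span XY: point load 35.7 at a = 6.75: Pab(L + a)/(6LEI) = 57.23/EI
  span YZ: point load 14 at a = 2.88: Pab(L + b)/(6LEI) = 101.3/EI
  relative rotation θ_0 = (57.23 + 101.3)/EI = 158.6/EI
A unit hogging moment at Y produces rotation L₁/(3EI) + L₂/(3EI) = 6.333/EI.
Compatibility: M_Y·(L₁+L₂)/(3EI) = θ_0, giving M_Y = 25.04 kip·ft (hogging).

M_Y = 25.04 kip·ft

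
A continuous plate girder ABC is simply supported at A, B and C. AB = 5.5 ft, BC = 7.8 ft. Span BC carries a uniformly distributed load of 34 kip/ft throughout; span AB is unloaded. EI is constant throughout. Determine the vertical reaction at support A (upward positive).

R_A = -27.57 kip

Insert a hinge at B; M_B is the redundant, and each span becomes simply supported.
Rotations at B on the released spans (each span's end-slope, ×1/EI):
  span BC: UDL 34: wL³/(24EI) = 672.3/EI
  relative rotation θ_0 = (0 + 672.3)/EI = 672.3/EI
A unit hogging moment at B produces rotation L₁/(3EI) + L₂/(3EI) = 4.433/EI.
Compatibility: M_B·(L₁+L₂)/(3EI) = θ_0, giving M_B = 151.6 kip·ft (hogging).
Span AB, ΣM about A with M_B applied at B: R_B^{AB}·5.5 = 0 + 151.6, so R_B^{AB} = 27.57 kip and R_A = 0 − 27.57 = -27.57 kip.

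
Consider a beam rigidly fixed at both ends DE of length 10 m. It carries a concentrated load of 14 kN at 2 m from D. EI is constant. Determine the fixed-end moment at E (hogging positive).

Take the two fixed-end moments M_D, M_E as redundants; the released structure is the simple span DE.
End rotations of the released simple span under the applied load (×1/EI):
  at D: point load 14 at a = 2: Pab(L + b)/(6LEI) = 67.2/EI
  at E: point load 14 at a = 2: Pab(L + a)/(6LEI) = 44.8/EI
  θ_D0 = 67.2/EI,  θ_E0 = 44.8/EI
Flexibility coefficients: a unit moment at one end gives L/(3EI) there and L/(6EI) at the far end, so f₁₁ = f₂₂ = 3.333/EI and f₁₂ = f₂₁ = 1.667/EI.
Compatibility — zero rotation at each built-in end:
  3.333 M_D + 1.667 M_E = 67.2
  1.667 M_D + 3.333 M_E = 44.8
Solving the pair gives M_D = 17.92 kN·m and M_E = 4.48 kN·m (hogging).

M_E = 4.48 kN·m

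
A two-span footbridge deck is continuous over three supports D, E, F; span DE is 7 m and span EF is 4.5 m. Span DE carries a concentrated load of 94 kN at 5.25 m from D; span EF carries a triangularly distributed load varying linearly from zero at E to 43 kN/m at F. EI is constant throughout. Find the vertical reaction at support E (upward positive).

R_E = 134 kN

Release continuity at E by inserting a hinge; the redundant is the internal moment M_E. The primary structure is two simply-supported spans DE and EF.
Discontinuity in slope at E on the released structure — sum the simple-span end rotations:
  span DE: point load 94 at a = 5.25: Pab(L + a)/(6LEI) = 251.9/EI
  span EF: triangular load, peak 43: 7w₀L³/(360EI) = 76.19/EI
  relative rotation θ_0 = (251.9 + 76.19)/EI = 328.1/EI
A unit hogging moment at E produces rotation L₁/(3EI) + L₂/(3EI) = 3.833/EI.
Slope continuity at E: θ_0 = M_E·3.833/EI, so M_E = 328.1/3.833 = 85.59 kN·m (hogging).
Span DE, ΣM about D with M_E applied at E: R_E^{DE}·7 = 493.5 + 85.59, so R_E^{DE} = 82.73 kN and R_D = 94 − 82.73 = 11.27 kN.
Span EF, ΣM about F: R_E^{EF}·4.5 = 145.1 + 85.59, so R_E^{EF} = 51.27 kN and R_F = 96.75 − 51.27 = 45.48 kN.
R_E = 82.73 + 51.27 = 134 kN.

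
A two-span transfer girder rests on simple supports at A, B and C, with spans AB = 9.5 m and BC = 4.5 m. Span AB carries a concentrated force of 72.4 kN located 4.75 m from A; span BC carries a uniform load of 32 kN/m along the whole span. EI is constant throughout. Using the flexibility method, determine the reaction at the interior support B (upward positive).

Insert a hinge at B; M_B is the redundant, and each span becomes simply supported.
Rotations at B on the released spans (each span's end-slope, ×1/EI):
  span AB: point load 72.4 at a = 4.75: Pab(L + a)/(6LEI) = 408.4/EI
  span BC: UDL 32: wL³/(24EI) = 121.5/EI
  relative rotation θ_0 = (408.4 + 121.5)/EI = 529.9/EI
A unit hogging moment at B produces rotation L₁/(3EI) + L₂/(3EI) = 4.667/EI.
Slope continuity at B: θ_0 = M_B·4.667/EI, so M_B = 529.9/4.667 = 113.5 kN·m (hogging).
Span AB, ΣM about A with M_B applied at B: R_B^{AB}·9.5 = 343.9 + 113.5, so R_B^{AB} = 48.15 kN and R_A = 72.4 − 48.15 = 24.25 kN.
Span BC, ΣM about C: R_B^{BC}·4.5 = 324 + 113.5, so R_B^{BC} = 97.23 kN and R_C = 144 − 97.23 = 46.77 kN.
R_B = 48.15 + 97.23 = 145.4 kN.

R_B = 145.4 kN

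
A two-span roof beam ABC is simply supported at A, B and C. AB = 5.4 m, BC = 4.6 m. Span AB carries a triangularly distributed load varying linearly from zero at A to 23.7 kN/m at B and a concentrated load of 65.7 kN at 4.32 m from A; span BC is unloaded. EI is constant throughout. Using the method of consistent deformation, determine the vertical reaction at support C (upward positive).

R_C = -11.41 kN

Release continuity at B by inserting a hinge; the redundant is the internal moment M_B. The primary structure is two simply-supported spans AB and BC.
End slopes at the hinge B, treating each span as simply supported:
  span AB: triangular load, peak 23.7: w₀L³/(45EI) = 82.93/EI
  span AB: point load 65.7 at a = 4.32: Pab(L + a)/(6LEI) = 91.96/EI
  relative rotation θ_0 = (174.9 + 0)/EI = 174.9/EI
A unit hogging moment at B produces rotation L₁/(3EI) + L₂/(3EI) = 3.333/EI.
Compatibility: M_B·(L₁+L₂)/(3EI) = θ_0, giving M_B = 52.47 kN·m (hogging).
Span BC, ΣM about C: R_B^{BC}·4.6 = 0 + 52.47, so R_B^{BC} = 11.41 kN and R_C = 0 − 11.41 = -11.41 kN.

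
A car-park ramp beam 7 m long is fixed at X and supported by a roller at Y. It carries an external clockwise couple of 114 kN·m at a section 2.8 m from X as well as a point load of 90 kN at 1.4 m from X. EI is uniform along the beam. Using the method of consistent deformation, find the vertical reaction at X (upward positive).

Take the reaction at Y as the redundant and release it; the primary structure is a cantilever fixed at X.
Primary-structure tip deflection at Y by superposition:
  clockwise couple 114 at a = 2.8: M₀a(2L − a)/(2EI) = 1788/EI
  point load 90 at a = 1.4: Pa²(3L − a)/(6EI) = 576.2/EI
  δ_0 = 2364/EI
Flexibility coefficient — unit upward force at Y: δ_{YY} = L³/(3EI) = 114.3/EI.
The prop prevents deflection at Y: R_Y = δ_0/δ_{YY} = 2364/114.3 = 20.67 kN.
Vertical equilibrium: R_X = ΣP − R_Y = 90 − 20.67 = 69.33 kN.

R_X = 69.33 kN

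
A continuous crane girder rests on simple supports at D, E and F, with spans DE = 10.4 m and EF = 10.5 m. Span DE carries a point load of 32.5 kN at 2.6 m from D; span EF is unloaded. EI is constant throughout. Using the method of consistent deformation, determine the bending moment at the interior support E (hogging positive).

Release continuity at E by inserting a hinge; the redundant is the internal moment M_E. The primary structure is two simply-supported spans DE and EF.
End slopes at the hinge E, treating each span as simply supported:
  span DE: point load 32.5 at a = 2.6: Pab(L + a)/(6LEI) = 137.3/EI
  relative rotation θ_0 = (137.3 + 0)/EI = 137.3/EI
A unit hogging moment at E produces rotation L₁/(3EI) + L₂/(3EI) = 6.967/EI.
Slope continuity at E: θ_0 = M_E·6.967/EI, so M_E = 137.3/6.967 = 19.71 kN·m (hogging).

M_E = 19.71 kN·m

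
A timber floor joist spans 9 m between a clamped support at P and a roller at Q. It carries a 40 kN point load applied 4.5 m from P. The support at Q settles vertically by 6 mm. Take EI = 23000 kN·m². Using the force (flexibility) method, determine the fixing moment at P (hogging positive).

M_P = 72.61 kN·m

Remove the prop at Q; the released (primary) structure is a cantilever built in at P.
Downward deflection at the released point Q due to the loads:
  point load 40 at a = 4.5: Pa²(3L − a)/(6EI) = 3038/EI
Flexibility coefficient — unit upward force at Q: δ_{QQ} = L³/(3EI) = 243/EI.
With EI = 23000 kN·m²: δ_0 = 0.13207 m and δ_{QQ} = 0.010565 m/kN.
Compatibility — the beam at Q must follow the support down by 0.006 m: δ_0 − R_Q·δ_{QQ} = 0.006, so R_Q = (0.13207 − 0.006)/0.010565 = 11.93 kN.
Moment equilibrium about P: M_P = Σ(load moments about P) − R_Q·L = 180 − 11.93×9 = 72.61 kN·m.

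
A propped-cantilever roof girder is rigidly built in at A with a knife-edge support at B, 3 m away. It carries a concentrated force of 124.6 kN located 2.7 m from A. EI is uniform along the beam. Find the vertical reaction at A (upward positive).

Take the reaction at B as the redundant and release it; the primary structure is a cantilever fixed at A.
Primary-structure tip deflection at B by superposition:
  point load 124.6 at a = 2.7: Pa²(3L − a)/(6EI) = 953.8/EI
Tip deflection under a unit load at B: L³/(3EI) = 9/EI.
Compatibility at B: δ_0 − R_B·δ_{BB} = 0, so R_B = 953.8/9 = 106 kN.
Vertical equilibrium: R_A = ΣP − R_B = 124.6 − 106 = 18.63 kN.

R_A = 18.63 kN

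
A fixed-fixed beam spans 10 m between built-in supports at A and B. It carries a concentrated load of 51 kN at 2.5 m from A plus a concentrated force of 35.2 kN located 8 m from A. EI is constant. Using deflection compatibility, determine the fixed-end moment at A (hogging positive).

M_A = 82.98 kN·m

Release both end moments; the primary structure is a simply-supported span AB with redundants M_A and M_B.
End rotations of the released simple span under the applied load (×1/EI):
  at A: point load 51 at a = 2.5: Pab(L + b)/(6LEI) = 278.9/EI
  at B: point load 51 at a = 2.5: Pab(L + a)/(6LEI) = 199.2/EI
  at A: point load 35.2 at a = 8: Pab(L + b)/(6LEI) = 112.6/EI
  at B: point load 35.2 at a = 8: Pab(L + a)/(6LEI) = 169/EI
  θ_A0 = 391.5/EI,  θ_B0 = 368.2/EI
Flexibility coefficients: a unit moment at one end gives L/(3EI) there and L/(6EI) at the far end, so f₁₁ = f₂₂ = 3.333/EI and f₁₂ = f₂₁ = 1.667/EI.
Compatibility — zero rotation at each built-in end:
  3.333 M_A + 1.667 M_B = 391.5
  1.667 M_A + 3.333 M_B = 368.2
Solving the pair gives M_A = 82.98 kN·m and M_B = 68.96 kN·m (hogging).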